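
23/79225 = 23/79225  =  0.00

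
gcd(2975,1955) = 85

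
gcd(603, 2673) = 9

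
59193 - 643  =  58550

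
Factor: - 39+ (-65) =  - 104 = - 2^3 * 13^1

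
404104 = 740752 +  - 336648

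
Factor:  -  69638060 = -2^2*5^1 * 199^1*17497^1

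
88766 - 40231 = 48535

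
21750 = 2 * 10875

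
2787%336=99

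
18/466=9/233 = 0.04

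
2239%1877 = 362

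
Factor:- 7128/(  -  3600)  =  99/50 = 2^(-1)*3^2*5^(- 2 )*11^1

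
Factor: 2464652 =2^2*29^1 *21247^1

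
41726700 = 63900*653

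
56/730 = 28/365 = 0.08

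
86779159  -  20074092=66705067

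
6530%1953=671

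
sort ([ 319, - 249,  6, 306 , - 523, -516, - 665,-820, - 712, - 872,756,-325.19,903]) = [ - 872, - 820, - 712,-665,-523, - 516, - 325.19, - 249 , 6,306, 319,756, 903]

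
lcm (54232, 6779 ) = 54232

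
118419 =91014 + 27405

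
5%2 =1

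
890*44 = 39160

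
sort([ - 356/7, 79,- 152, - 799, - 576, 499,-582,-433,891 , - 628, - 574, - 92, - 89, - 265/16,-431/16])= [-799 , - 628, - 582, - 576, - 574, - 433, - 152,-92, - 89, - 356/7, - 431/16, - 265/16, 79, 499, 891]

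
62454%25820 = 10814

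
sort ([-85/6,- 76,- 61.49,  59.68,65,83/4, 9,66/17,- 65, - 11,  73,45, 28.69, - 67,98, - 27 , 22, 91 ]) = [  -  76, - 67, - 65, - 61.49, -27,  -  85/6 , - 11 , 66/17, 9 , 83/4,22,28.69,45,  59.68,  65,73,  91,98 ] 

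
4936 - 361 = 4575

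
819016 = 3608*227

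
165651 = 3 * 55217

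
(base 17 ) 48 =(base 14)56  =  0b1001100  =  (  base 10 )76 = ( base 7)136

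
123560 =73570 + 49990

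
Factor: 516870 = 2^1 * 3^2*5^1*5743^1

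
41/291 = 41/291 = 0.14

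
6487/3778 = 1 + 2709/3778  =  1.72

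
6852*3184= 21816768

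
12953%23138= 12953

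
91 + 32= 123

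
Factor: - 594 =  - 2^1*3^3*11^1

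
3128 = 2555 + 573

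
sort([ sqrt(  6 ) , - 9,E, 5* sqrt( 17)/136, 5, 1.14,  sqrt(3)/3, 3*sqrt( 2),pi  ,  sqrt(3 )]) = [  -  9, 5*sqrt ( 17 )/136,sqrt ( 3)/3, 1.14, sqrt(3), sqrt( 6),E, pi,3*sqrt( 2), 5] 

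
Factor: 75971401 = 11^1*  41^1*168451^1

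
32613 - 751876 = -719263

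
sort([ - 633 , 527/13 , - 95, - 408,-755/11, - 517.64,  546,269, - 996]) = [ - 996, - 633 , - 517.64, - 408,  -  95, - 755/11 , 527/13, 269, 546]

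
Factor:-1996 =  - 2^2*499^1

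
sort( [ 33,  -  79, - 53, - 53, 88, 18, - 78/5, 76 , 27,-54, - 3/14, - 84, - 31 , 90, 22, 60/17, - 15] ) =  [  -  84,-79,-54, - 53, -53, - 31,- 78/5,  -  15, -3/14, 60/17, 18, 22,27, 33,76 , 88,  90] 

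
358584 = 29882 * 12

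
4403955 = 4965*887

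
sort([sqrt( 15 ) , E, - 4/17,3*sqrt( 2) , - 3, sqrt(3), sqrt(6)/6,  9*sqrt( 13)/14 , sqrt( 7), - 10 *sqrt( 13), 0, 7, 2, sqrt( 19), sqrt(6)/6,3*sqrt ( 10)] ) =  [ - 10  *sqrt(13), - 3, - 4/17, 0,sqrt( 6)/6,sqrt(6)/6, sqrt( 3),  2,  9 * sqrt( 13 ) /14,sqrt(7), E, sqrt(15) , 3 *sqrt(2 ), sqrt(19), 7, 3*sqrt( 10)] 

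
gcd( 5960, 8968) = 8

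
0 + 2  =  2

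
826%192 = 58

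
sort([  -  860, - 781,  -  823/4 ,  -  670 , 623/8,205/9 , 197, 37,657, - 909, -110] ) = [ - 909 , -860, - 781, - 670, - 823/4,  -  110,205/9 , 37 , 623/8,197, 657 ]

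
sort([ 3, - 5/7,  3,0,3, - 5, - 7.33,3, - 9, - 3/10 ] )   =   [ - 9, - 7.33, - 5, - 5/7,  -  3/10,  0, 3, 3, 3, 3 ] 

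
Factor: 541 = 541^1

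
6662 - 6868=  - 206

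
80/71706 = 40/35853 = 0.00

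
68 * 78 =5304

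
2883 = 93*31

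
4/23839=4/23839 = 0.00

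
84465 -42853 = 41612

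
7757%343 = 211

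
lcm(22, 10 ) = 110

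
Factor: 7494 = 2^1*3^1*1249^1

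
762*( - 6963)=-5305806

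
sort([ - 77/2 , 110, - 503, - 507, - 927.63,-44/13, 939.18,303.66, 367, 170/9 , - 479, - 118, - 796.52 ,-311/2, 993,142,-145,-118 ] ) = [ - 927.63 , - 796.52,  -  507, - 503, - 479,-311/2, - 145, - 118, - 118,- 77/2, - 44/13, 170/9,110, 142, 303.66, 367, 939.18, 993 ] 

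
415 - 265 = 150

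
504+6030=6534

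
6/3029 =6/3029  =  0.00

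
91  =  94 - 3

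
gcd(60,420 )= 60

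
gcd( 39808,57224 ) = 2488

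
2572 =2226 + 346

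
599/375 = 599/375 = 1.60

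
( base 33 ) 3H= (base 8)164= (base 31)3n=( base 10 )116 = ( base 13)8c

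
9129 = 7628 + 1501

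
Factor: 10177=10177^1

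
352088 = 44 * 8002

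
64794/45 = 21598/15  =  1439.87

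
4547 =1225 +3322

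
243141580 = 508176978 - 265035398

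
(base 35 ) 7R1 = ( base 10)9521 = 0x2531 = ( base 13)4445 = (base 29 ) b99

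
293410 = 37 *7930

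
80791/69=1170 + 61/69=1170.88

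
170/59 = 170/59 = 2.88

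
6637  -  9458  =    -  2821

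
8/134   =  4/67  =  0.06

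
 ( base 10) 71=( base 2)1000111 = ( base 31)29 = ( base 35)21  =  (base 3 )2122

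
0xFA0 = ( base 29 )4lr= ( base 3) 12111011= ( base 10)4000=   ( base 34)3fm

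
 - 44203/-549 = 44203/549  =  80.52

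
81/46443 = 27/15481 = 0.00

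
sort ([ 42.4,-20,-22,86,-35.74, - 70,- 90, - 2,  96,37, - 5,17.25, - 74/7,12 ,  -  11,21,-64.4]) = [  -  90, - 70,- 64.4, - 35.74, - 22,-20, -11, - 74/7,  -  5,-2,12,17.25,21,37,42.4,86 , 96 ] 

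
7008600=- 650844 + 7659444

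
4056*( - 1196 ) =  - 4850976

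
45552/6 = 7592 = 7592.00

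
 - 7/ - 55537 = 7/55537   =  0.00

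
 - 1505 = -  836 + -669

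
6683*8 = 53464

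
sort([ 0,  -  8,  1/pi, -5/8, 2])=[  -  8,-5/8,0,1/pi,2]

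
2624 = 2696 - 72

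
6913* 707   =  4887491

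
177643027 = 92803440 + 84839587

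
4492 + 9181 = 13673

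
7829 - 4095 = 3734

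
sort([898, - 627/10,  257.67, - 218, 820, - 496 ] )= [ -496, - 218,  -  627/10, 257.67, 820,898]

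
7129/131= 7129/131 = 54.42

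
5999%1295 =819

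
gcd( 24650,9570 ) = 290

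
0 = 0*65588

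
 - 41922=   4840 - 46762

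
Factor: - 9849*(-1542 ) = 15187158 = 2^1*3^2 * 7^2*67^1*257^1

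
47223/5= 47223/5 = 9444.60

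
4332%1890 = 552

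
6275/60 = 104 +7/12 = 104.58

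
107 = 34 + 73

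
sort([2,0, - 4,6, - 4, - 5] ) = [ - 5, - 4, - 4,0 , 2,6]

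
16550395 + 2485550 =19035945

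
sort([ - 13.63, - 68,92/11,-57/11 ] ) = [ - 68, - 13.63, - 57/11,92/11]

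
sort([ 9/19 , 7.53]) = [9/19, 7.53 ] 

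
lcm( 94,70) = 3290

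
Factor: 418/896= 209/448 =2^(  -  6 )*7^( - 1 )*11^1*19^1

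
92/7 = 13 + 1/7= 13.14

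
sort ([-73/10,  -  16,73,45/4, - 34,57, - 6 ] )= [ - 34,  -  16, - 73/10,-6, 45/4, 57,73]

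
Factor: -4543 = -7^1 * 11^1 *59^1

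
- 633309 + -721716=-1355025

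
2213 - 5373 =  - 3160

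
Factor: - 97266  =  -2^1*3^1*13^1 * 29^1*43^1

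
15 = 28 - 13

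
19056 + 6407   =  25463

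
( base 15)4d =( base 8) 111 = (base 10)73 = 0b1001001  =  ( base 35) 23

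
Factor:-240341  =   - 240341^1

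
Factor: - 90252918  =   - 2^1*3^2*7^1 * 79^1 * 9067^1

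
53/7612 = 53/7612 = 0.01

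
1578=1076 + 502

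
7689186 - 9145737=-1456551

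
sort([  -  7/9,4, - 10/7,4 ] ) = [-10/7, - 7/9, 4, 4]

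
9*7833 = 70497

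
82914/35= 2368 + 34/35  =  2368.97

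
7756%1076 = 224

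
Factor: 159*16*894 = 2^5*3^2 * 53^1 * 149^1 =2274336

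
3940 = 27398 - 23458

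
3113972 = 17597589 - 14483617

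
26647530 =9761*2730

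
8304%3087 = 2130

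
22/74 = 11/37 = 0.30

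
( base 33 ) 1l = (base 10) 54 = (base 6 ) 130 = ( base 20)2E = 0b110110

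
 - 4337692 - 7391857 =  - 11729549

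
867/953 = 867/953= 0.91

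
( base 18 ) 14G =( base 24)h4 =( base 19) 12d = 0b110011100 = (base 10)412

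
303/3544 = 303/3544= 0.09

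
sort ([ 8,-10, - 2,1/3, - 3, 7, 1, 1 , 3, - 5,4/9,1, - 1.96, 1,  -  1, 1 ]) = [-10,-5, - 3, - 2, -1.96, -1, 1/3, 4/9,1,1,  1,1, 1, 3, 7, 8] 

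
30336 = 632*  48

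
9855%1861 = 550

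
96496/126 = 48248/63 = 765.84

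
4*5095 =20380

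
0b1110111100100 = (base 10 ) 7652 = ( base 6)55232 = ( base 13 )3638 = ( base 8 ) 16744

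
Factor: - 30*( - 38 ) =2^2*3^1*5^1*19^1 = 1140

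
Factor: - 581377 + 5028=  - 37^2*421^1=- 576349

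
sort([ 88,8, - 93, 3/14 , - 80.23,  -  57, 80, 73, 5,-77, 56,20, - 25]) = [- 93,-80.23,  -  77, - 57 ,-25, 3/14 , 5 , 8, 20, 56, 73,80,88] 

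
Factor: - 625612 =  - 2^2*13^1*53^1* 227^1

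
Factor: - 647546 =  - 2^1*199^1*1627^1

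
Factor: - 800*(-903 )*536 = 2^8*3^1*5^2 * 7^1*43^1*67^1 = 387206400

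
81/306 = 9/34 = 0.26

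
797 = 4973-4176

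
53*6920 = 366760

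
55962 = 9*6218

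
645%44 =29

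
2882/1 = 2882 = 2882.00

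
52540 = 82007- 29467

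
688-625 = 63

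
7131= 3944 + 3187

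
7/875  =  1/125 = 0.01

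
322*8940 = 2878680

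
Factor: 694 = 2^1*347^1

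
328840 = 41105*8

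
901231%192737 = 130283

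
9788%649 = 53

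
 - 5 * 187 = - 935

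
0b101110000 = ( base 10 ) 368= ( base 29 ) CK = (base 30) c8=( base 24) F8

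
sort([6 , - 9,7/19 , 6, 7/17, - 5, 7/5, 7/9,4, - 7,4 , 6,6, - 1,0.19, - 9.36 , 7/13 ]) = [ - 9.36, - 9, - 7, - 5,-1, 0.19,7/19,  7/17,  7/13, 7/9,7/5, 4,4,6,6,6, 6]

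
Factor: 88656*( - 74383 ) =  - 6594499248 = - 2^4 * 3^1*1847^1*74383^1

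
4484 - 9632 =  -5148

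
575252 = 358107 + 217145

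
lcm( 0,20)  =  0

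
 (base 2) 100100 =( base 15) 26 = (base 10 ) 36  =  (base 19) 1H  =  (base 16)24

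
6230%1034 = 26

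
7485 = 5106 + 2379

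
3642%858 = 210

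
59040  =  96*615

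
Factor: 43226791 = 29^1  *  349^1 * 4271^1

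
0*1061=0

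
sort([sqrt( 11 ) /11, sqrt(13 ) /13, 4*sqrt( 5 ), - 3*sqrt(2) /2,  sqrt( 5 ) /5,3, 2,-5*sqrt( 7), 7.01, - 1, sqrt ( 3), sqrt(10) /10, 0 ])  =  [  -  5*sqrt( 7), - 3*sqrt( 2) /2,-1, 0,  sqrt(13 ) /13, sqrt( 11 ) /11,  sqrt( 10 )/10, sqrt( 5) /5, sqrt( 3),2,3, 7.01, 4*sqrt( 5 )] 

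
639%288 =63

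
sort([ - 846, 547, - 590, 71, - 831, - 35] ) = [  -  846, - 831, - 590, - 35, 71,547]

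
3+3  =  6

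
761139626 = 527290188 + 233849438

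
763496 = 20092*38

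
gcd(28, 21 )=7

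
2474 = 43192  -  40718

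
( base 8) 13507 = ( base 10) 5959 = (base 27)84J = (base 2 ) 1011101000111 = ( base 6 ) 43331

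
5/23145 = 1/4629 = 0.00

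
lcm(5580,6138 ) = 61380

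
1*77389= 77389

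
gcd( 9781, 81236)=1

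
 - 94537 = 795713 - 890250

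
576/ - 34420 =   -  144/8605 =-  0.02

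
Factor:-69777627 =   -  3^1*53^1*438853^1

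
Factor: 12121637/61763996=2^( - 2)*7^( - 1)*11^1*43^(-2)*1193^( - 1)*1101967^1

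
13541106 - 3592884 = 9948222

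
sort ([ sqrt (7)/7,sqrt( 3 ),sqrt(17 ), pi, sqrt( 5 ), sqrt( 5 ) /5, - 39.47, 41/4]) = [ - 39.47, sqrt ( 7) /7, sqrt( 5 ) /5,sqrt(3),sqrt(5 ), pi, sqrt (17),41/4 ] 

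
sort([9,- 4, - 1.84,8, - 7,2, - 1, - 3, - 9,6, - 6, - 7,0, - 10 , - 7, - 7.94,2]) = [ - 10, - 9, - 7.94  , - 7, - 7, - 7,-6, - 4 ,-3, - 1.84, - 1, 0,2, 2,6,8,9 ]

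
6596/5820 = 17/15 = 1.13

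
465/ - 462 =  - 155/154 = -1.01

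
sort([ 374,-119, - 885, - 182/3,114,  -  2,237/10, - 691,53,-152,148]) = [ - 885, - 691 , - 152, - 119, - 182/3,  -  2,237/10, 53,  114 , 148,374]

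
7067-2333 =4734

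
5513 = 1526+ 3987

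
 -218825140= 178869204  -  397694344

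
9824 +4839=14663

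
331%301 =30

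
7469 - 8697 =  - 1228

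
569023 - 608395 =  -39372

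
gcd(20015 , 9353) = 1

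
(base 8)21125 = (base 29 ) AD2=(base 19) 156B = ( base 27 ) C1E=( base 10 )8789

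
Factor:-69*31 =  - 3^1*23^1*31^1 = -  2139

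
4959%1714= 1531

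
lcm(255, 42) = 3570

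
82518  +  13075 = 95593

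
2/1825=2/1825 = 0.00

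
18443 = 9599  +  8844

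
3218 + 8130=11348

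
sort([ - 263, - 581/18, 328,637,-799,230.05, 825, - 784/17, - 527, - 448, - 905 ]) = [-905,-799, - 527 , - 448, - 263, - 784/17, - 581/18, 230.05, 328,637, 825]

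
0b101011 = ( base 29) 1E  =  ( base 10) 43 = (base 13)34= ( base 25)1i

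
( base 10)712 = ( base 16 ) 2c8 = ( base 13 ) 42A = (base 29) OG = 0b1011001000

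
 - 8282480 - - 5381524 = -2900956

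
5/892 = 5/892 = 0.01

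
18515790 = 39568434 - 21052644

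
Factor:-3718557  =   - 3^2 * 263^1*1571^1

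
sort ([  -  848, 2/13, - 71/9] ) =[  -  848,-71/9, 2/13]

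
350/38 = 175/19 = 9.21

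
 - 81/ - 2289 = 27/763 =0.04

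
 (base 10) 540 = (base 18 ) 1C0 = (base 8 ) 1034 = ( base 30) I0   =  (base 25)lf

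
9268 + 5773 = 15041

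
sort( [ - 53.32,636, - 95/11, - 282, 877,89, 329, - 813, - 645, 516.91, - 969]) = [ - 969, - 813,  -  645, - 282, - 53.32, - 95/11, 89,329,516.91, 636,877 ] 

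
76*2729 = 207404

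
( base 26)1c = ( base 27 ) 1B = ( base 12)32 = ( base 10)38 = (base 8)46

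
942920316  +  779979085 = 1722899401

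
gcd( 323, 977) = 1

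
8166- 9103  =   - 937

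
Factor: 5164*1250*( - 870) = -5615850000 = -2^4*3^1*5^5 * 29^1*1291^1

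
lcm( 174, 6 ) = 174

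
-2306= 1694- 4000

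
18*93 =1674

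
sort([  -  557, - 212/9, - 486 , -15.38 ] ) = [ - 557, - 486, - 212/9, - 15.38]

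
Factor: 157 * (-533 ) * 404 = - 33807124=- 2^2*13^1*41^1 * 101^1*157^1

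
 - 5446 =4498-9944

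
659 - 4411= - 3752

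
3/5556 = 1/1852 = 0.00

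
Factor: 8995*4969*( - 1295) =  - 5^2*7^2*37^1*257^1*4969^1  =  - 57881520725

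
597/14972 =597/14972 =0.04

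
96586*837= 80842482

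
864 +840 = 1704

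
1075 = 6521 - 5446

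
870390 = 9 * 96710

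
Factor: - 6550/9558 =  - 3^( - 4)*5^2 * 59^( - 1)*131^1 = - 3275/4779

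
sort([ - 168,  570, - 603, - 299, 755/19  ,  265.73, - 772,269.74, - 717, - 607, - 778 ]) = [ -778, - 772,-717, - 607, - 603, - 299, - 168, 755/19, 265.73, 269.74, 570 ] 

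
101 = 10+91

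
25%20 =5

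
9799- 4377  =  5422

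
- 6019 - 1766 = - 7785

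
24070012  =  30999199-6929187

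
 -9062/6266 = -4531/3133= - 1.45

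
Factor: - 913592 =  - 2^3*114199^1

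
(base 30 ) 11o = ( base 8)1672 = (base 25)1d4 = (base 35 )r9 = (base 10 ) 954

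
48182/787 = 61+175/787 =61.22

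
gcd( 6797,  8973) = 1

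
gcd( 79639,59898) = 1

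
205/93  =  2+19/93= 2.20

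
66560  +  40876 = 107436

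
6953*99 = 688347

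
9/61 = 9/61=0.15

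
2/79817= 2/79817 = 0.00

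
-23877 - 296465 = - 320342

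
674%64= 34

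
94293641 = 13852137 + 80441504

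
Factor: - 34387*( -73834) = 2538929758  =  2^1*19^1*29^1*67^1*137^1*251^1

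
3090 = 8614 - 5524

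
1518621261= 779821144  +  738800117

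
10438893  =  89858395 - 79419502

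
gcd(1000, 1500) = 500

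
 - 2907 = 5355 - 8262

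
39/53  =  39/53= 0.74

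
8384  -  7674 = 710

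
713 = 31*23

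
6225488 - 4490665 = 1734823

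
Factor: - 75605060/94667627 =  - 2^2*5^1 *37^1*71^1 * 1439^1*94667627^( - 1)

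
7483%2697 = 2089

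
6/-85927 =-6/85927 = - 0.00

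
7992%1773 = 900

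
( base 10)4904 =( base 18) f28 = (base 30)5de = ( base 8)11450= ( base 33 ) 4GK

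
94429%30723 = 2260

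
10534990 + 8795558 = 19330548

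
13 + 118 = 131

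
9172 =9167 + 5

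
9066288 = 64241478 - 55175190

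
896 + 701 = 1597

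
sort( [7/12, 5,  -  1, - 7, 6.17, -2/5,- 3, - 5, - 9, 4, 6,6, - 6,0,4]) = [ - 9, - 7, - 6, - 5,  -  3, - 1, - 2/5, 0, 7/12,4, 4, 5, 6, 6, 6.17] 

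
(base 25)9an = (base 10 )5898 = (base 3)22002110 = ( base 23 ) b3a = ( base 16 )170A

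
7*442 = 3094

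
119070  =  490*243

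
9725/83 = 117 +14/83= 117.17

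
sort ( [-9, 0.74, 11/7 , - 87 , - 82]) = [ - 87, - 82 ,  -  9,  0.74, 11/7] 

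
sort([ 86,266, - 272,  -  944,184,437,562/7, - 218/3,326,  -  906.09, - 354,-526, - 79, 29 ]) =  [- 944, - 906.09,  -  526, -354, - 272,  -  79,  -  218/3,  29,562/7, 86,184, 266,326,437]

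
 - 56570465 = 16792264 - 73362729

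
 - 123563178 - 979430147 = - 1102993325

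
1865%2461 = 1865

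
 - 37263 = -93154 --55891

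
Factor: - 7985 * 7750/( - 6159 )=61883750/6159 = 2^1*3^( - 1)*5^4*31^1*1597^1 * 2053^(-1 )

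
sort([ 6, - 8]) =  [-8,6]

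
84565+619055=703620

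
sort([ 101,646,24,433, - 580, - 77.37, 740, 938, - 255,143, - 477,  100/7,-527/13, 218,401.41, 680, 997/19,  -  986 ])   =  [ - 986, - 580, - 477 , - 255, - 77.37, - 527/13,100/7, 24, 997/19, 101, 143,218, 401.41,  433,  646,  680, 740,938 ]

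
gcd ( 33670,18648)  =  518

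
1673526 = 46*36381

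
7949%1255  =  419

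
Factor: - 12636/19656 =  - 2^( - 1 )*3^2*7^( - 1) = - 9/14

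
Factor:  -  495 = -3^2*5^1*11^1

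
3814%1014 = 772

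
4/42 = 2/21  =  0.10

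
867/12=72 + 1/4  =  72.25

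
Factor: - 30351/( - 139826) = 2^( - 1)*3^1*67^1 * 463^( - 1) = 201/926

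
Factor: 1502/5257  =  2/7 = 2^1 * 7^( - 1)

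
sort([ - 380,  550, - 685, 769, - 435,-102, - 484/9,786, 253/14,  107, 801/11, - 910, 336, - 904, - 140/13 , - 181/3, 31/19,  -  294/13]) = [ - 910 , - 904, - 685 , - 435, - 380, - 102, - 181/3, - 484/9 , - 294/13  ,-140/13, 31/19, 253/14, 801/11, 107, 336, 550, 769,786 ]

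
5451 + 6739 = 12190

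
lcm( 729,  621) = 16767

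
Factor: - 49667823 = -3^4*383^1 * 1601^1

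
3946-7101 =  - 3155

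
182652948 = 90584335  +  92068613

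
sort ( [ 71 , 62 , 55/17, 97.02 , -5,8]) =[-5, 55/17, 8,62, 71, 97.02]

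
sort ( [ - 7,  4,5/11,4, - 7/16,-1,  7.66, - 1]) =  [ - 7, - 1, - 1, - 7/16, 5/11, 4,4, 7.66] 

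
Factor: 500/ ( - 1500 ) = - 1/3 =- 3^ ( - 1)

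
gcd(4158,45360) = 378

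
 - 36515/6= - 6086+1/6 = - 6085.83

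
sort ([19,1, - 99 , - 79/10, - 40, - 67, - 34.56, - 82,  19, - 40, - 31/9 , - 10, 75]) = [ - 99,-82,  -  67, - 40, - 40,- 34.56, -10, - 79/10, - 31/9, 1, 19, 19, 75] 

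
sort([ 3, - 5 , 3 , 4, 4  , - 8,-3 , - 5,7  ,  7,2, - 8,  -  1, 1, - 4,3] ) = [ - 8, - 8, - 5, - 5, - 4, - 3, - 1,1, 2 , 3, 3,3,4, 4,  7,7 ] 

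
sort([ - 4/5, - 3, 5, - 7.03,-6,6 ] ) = [-7.03,-6,-3 , - 4/5, 5, 6] 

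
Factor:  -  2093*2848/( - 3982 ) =2^4* 7^1*11^(  -  1)*13^1*23^1 * 89^1*181^( - 1) = 2980432/1991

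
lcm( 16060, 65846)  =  658460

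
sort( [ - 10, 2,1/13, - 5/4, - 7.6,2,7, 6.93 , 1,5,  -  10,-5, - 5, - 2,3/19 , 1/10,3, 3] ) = [ - 10, - 10 , - 7.6, - 5 , - 5, - 2, - 5/4,1/13,1/10,3/19 , 1,2,2,3,3 , 5,6.93,7]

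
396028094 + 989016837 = 1385044931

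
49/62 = 49/62 = 0.79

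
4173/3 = 1391 = 1391.00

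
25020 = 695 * 36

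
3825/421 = 9  +  36/421 = 9.09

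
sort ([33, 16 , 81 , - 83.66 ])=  [  -  83.66, 16,33,81]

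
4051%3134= 917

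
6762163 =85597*79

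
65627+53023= 118650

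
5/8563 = 5/8563 = 0.00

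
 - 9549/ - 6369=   1+ 1060/2123 = 1.50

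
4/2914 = 2/1457 = 0.00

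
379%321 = 58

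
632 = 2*316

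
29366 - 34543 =  -  5177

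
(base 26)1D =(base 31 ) 18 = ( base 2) 100111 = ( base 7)54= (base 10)39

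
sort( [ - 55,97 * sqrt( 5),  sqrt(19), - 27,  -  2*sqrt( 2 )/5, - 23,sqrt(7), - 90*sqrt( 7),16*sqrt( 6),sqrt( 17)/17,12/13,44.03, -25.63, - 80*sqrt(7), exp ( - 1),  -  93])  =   [ - 90*sqrt(7),-80*sqrt(7) , - 93,- 55, - 27,-25.63, -23, - 2*sqrt (2) /5,  sqrt(17) /17,exp( - 1 ),12/13, sqrt(7),sqrt(19), 16*sqrt( 6 ),44.03,97*sqrt(5)] 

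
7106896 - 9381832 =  - 2274936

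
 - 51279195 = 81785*( - 627 )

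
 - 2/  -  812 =1/406= 0.00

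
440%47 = 17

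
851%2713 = 851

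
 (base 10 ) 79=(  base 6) 211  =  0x4F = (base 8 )117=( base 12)67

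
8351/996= 8351/996 = 8.38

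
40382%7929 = 737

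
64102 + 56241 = 120343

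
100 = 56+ 44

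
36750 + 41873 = 78623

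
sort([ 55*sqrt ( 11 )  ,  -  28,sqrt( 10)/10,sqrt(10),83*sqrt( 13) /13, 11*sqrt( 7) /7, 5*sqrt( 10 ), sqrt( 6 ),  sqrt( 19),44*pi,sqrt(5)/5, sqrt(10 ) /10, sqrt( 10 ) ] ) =[ - 28,sqrt( 10 )/10,sqrt(10) /10,sqrt ( 5 ) /5,sqrt(6 ),sqrt( 10),sqrt( 10),11*sqrt( 7 ) /7,sqrt( 19 ), 5*sqrt( 10),83*sqrt( 13 ) /13, 44*pi, 55*sqrt( 11 )]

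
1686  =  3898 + - 2212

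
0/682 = 0 = 0.00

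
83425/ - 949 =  - 83425/949  =  - 87.91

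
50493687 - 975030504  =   - 924536817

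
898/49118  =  449/24559=0.02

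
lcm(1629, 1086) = 3258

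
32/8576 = 1/268 = 0.00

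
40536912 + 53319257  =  93856169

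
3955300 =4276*925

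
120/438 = 20/73 = 0.27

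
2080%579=343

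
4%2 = 0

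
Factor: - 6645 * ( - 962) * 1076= 6878319240= 2^3*3^1*5^1 * 13^1*37^1*269^1*443^1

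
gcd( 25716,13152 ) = 12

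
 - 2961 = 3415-6376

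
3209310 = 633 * 5070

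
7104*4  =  28416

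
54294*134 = 7275396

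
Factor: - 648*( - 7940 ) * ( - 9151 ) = -47082993120 = -2^5*3^4*5^1*397^1*9151^1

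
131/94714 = 131/94714 = 0.00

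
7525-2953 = 4572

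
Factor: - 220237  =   - 113^1*1949^1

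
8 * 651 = 5208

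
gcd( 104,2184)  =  104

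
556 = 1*556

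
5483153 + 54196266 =59679419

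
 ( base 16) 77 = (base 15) 7e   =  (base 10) 119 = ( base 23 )54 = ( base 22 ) 59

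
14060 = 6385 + 7675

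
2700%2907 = 2700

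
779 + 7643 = 8422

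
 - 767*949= - 727883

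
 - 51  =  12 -63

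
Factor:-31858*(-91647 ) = 2^1* 3^2 * 17^2* 599^1 * 937^1= 2919690126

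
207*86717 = 17950419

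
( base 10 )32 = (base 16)20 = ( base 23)19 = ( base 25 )17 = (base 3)1012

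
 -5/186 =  - 5/186 = - 0.03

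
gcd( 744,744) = 744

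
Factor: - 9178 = - 2^1*13^1*353^1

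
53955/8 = 6744 + 3/8 = 6744.38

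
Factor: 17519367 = 3^1 * 17^1*343517^1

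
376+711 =1087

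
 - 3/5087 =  - 1 + 5084/5087 = - 0.00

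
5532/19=291+3/19 = 291.16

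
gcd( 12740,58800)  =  980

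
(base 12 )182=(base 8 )362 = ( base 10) 242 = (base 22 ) B0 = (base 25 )9H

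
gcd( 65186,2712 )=2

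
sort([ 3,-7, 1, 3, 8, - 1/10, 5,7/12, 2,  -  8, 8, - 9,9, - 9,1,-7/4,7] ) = [ - 9, - 9 , - 8,-7, - 7/4, - 1/10 , 7/12 , 1, 1, 2 , 3,  3,5, 7,  8 , 8,9]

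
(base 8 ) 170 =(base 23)55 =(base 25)4k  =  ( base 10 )120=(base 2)1111000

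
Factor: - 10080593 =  - 10080593^1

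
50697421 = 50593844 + 103577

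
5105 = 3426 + 1679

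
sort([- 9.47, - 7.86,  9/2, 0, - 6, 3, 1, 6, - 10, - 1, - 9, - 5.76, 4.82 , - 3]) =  [ - 10, - 9.47, - 9,- 7.86,-6, - 5.76 ,  -  3, - 1,0,1, 3, 9/2,4.82, 6]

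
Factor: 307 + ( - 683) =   -  2^3 * 47^1 = - 376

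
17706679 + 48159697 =65866376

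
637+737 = 1374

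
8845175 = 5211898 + 3633277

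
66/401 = 66/401=0.16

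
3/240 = 1/80 =0.01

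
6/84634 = 3/42317 = 0.00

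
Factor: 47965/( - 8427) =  - 3^(  -  1)*5^1*53^( - 1)*181^1= - 905/159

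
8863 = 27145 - 18282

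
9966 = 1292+8674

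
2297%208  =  9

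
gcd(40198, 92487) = 1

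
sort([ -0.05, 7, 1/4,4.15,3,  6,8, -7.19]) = [ - 7.19, - 0.05,  1/4,  3, 4.15,6, 7,8 ]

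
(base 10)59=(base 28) 23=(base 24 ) 2B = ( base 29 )21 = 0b111011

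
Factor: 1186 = 2^1*593^1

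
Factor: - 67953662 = - 2^1*7^1*1231^1 * 3943^1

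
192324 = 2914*66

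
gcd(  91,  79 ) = 1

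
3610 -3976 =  - 366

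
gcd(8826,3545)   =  1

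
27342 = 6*4557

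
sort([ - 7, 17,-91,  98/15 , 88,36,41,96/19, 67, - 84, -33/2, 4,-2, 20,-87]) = [ - 91, - 87, - 84, - 33/2  ,- 7,  -  2,4,  96/19,  98/15,17, 20,36,41,  67, 88] 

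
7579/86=88  +  11/86 = 88.13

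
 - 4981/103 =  - 49 + 66/103 = - 48.36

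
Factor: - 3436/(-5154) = 2/3 = 2^1*  3^( -1) 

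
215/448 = 215/448 = 0.48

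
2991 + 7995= 10986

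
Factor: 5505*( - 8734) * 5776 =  - 277713949920 = - 2^5*3^1*5^1*11^1*19^2*367^1*397^1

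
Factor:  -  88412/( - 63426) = 2^1*3^( -1 )*11^ ( -1 )*23^1  =  46/33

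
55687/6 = 55687/6 = 9281.17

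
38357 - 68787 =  - 30430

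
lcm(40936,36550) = 1023400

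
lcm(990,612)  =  33660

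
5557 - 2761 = 2796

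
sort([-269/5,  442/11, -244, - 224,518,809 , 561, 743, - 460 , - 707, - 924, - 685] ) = [-924, - 707, - 685, - 460, - 244, - 224,-269/5,442/11,518 , 561,743, 809 ] 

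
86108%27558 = 3434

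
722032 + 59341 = 781373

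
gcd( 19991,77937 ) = 1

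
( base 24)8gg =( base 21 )B7A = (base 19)DGB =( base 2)1001110010000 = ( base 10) 5008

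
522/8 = 65 + 1/4  =  65.25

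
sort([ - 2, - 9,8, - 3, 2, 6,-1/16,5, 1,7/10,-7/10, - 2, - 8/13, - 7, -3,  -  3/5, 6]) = [ - 9, - 7, - 3, - 3 ,  -  2, - 2, - 7/10,-8/13, -3/5,-1/16, 7/10,  1,2,5 , 6, 6,8 ] 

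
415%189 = 37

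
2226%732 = 30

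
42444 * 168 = 7130592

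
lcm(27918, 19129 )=1032966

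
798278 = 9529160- 8730882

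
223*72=16056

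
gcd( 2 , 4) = 2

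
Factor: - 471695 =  - 5^1*7^1*13477^1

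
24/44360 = 3/5545 = 0.00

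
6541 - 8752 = - 2211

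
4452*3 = 13356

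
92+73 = 165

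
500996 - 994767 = -493771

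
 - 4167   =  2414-6581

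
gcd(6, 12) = 6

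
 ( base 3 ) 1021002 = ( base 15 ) 415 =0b1110011000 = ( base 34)r2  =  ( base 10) 920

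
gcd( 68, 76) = 4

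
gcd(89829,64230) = 3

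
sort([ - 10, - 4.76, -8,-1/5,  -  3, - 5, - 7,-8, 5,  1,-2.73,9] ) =[-10, - 8, - 8, - 7 , - 5, - 4.76, - 3, - 2.73, - 1/5 , 1,5, 9 ]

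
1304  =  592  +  712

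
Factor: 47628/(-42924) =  - 3^4*73^ ( - 1) =- 81/73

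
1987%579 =250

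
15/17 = 15/17 = 0.88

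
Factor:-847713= -3^1*282571^1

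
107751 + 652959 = 760710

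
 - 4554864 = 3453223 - 8008087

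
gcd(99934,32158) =2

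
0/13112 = 0 = 0.00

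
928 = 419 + 509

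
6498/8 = 3249/4 = 812.25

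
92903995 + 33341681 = 126245676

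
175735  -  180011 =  - 4276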